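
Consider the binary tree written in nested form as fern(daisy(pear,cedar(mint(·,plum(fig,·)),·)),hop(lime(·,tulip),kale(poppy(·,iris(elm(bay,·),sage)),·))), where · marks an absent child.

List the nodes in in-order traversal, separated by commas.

In-order visits the left subtree, then the node, then the right subtree.
At fern: go left to daisy.
  At daisy: go left to pear.
    pear is a leaf — visit pear.
  Visit daisy.
  At daisy: go right to cedar.
    At cedar: go left to mint.
      At mint: no left child.
      Visit mint.
      At mint: go right to plum.
        At plum: go left to fig.
          fig is a leaf — visit fig.
        Visit plum.
        At plum: no right child.
    Visit cedar.
    At cedar: no right child.
Visit fern.
At fern: go right to hop.
  At hop: go left to lime.
    At lime: no left child.
    Visit lime.
    At lime: go right to tulip.
      tulip is a leaf — visit tulip.
  Visit hop.
  At hop: go right to kale.
    At kale: go left to poppy.
      At poppy: no left child.
      Visit poppy.
      At poppy: go right to iris.
        At iris: go left to elm.
          At elm: go left to bay.
            bay is a leaf — visit bay.
          Visit elm.
          At elm: no right child.
        Visit iris.
        At iris: go right to sage.
          sage is a leaf — visit sage.
    Visit kale.
    At kale: no right child.

pear, daisy, mint, fig, plum, cedar, fern, lime, tulip, hop, poppy, bay, elm, iris, sage, kale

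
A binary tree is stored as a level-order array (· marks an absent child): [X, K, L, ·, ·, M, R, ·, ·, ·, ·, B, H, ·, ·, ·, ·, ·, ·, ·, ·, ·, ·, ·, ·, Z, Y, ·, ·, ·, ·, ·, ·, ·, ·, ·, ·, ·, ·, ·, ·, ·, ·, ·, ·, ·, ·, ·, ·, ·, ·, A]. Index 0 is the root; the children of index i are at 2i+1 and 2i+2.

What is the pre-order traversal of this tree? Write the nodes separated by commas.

Pre-order visits the node, then its left subtree, then its right subtree.
Visit X.
At X: go left to K.
  K is a leaf — visit K.
At X: go right to L.
  Visit L.
  At L: go left to M.
    Visit M.
    At M: go left to B.
      B is a leaf — visit B.
    At M: go right to H.
      Visit H.
      At H: go left to Z.
        Visit Z.
        At Z: go left to A.
          A is a leaf — visit A.
        At Z: no right child.
      At H: go right to Y.
        Y is a leaf — visit Y.
  At L: go right to R.
    R is a leaf — visit R.

X, K, L, M, B, H, Z, A, Y, R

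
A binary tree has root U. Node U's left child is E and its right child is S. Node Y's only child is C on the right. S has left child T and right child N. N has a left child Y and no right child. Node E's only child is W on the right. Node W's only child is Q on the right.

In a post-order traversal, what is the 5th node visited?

C

Post-order visits the left subtree, then the right subtree, then the node.
At U: go left to E.
  At E: no left child.
  At E: go right to W.
    At W: no left child.
    At W: go right to Q.
      Q is a leaf — visit Q.
    Visit W.
  Visit E.
At U: go right to S.
  At S: go left to T.
    T is a leaf — visit T.
  At S: go right to N.
    At N: go left to Y.
      At Y: no left child.
      At Y: go right to C.
        C is a leaf — visit C.
      Visit Y.
    At N: no right child.
    Visit N.
  Visit S.
Visit U.
Full post-order sequence: Q, W, E, T, C, Y, N, S, U.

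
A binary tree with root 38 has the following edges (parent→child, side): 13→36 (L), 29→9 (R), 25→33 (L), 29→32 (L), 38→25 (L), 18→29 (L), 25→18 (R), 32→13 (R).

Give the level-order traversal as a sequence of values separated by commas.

Level-order visits nodes level by level from the root, left to right within each level.
Level 0: 38
Level 1: 25
Level 2: 33, 18
Level 3: 29
Level 4: 32, 9
Level 5: 13
Level 6: 36

38, 25, 33, 18, 29, 32, 9, 13, 36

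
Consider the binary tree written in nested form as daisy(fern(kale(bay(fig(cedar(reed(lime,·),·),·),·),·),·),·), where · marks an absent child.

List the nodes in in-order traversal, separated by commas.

In-order visits the left subtree, then the node, then the right subtree.
At daisy: go left to fern.
  At fern: go left to kale.
    At kale: go left to bay.
      At bay: go left to fig.
        At fig: go left to cedar.
          At cedar: go left to reed.
            At reed: go left to lime.
              lime is a leaf — visit lime.
            Visit reed.
            At reed: no right child.
          Visit cedar.
          At cedar: no right child.
        Visit fig.
        At fig: no right child.
      Visit bay.
      At bay: no right child.
    Visit kale.
    At kale: no right child.
  Visit fern.
  At fern: no right child.
Visit daisy.
At daisy: no right child.

lime, reed, cedar, fig, bay, kale, fern, daisy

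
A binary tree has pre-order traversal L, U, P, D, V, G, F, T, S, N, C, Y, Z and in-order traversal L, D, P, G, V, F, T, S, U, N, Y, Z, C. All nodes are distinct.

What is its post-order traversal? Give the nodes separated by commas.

D, G, S, T, F, V, P, Z, Y, C, N, U, L

The first element of pre-order is the root; it splits in-order into left and right subtrees.
Root L: left subtree has 0 nodes { }, right has 12 {D, P, G, V, F, T, S, U, N, Y, Z, C}.
  Root U: left subtree has 7 nodes {D, P, G, V, F, T, S}, right has 4 {N, Y, Z, C}.
    Root P: left subtree has 1 node {D}, right has 5 {G, V, F, T, S}.
      Root V: left subtree has 1 node {G}, right has 3 {F, T, S}.
        Root F: left subtree has 0 nodes { }, right has 2 {T, S}.
          Root T: left subtree has 0 nodes { }, right has 1 {S}.
    Root N: left subtree has 0 nodes { }, right has 3 {Y, Z, C}.
      Root C: left subtree has 2 nodes {Y, Z}, right has 0 { }.
        Root Y: left subtree has 0 nodes { }, right has 1 {Z}.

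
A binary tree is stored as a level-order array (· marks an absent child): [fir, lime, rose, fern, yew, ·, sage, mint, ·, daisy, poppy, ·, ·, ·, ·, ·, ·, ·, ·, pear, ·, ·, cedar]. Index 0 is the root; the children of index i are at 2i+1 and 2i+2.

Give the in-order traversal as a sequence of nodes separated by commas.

mint, fern, lime, pear, daisy, yew, poppy, cedar, fir, rose, sage

In-order visits the left subtree, then the node, then the right subtree.
At fir: go left to lime.
  At lime: go left to fern.
    At fern: go left to mint.
      mint is a leaf — visit mint.
    Visit fern.
    At fern: no right child.
  Visit lime.
  At lime: go right to yew.
    At yew: go left to daisy.
      At daisy: go left to pear.
        pear is a leaf — visit pear.
      Visit daisy.
      At daisy: no right child.
    Visit yew.
    At yew: go right to poppy.
      At poppy: no left child.
      Visit poppy.
      At poppy: go right to cedar.
        cedar is a leaf — visit cedar.
Visit fir.
At fir: go right to rose.
  At rose: no left child.
  Visit rose.
  At rose: go right to sage.
    sage is a leaf — visit sage.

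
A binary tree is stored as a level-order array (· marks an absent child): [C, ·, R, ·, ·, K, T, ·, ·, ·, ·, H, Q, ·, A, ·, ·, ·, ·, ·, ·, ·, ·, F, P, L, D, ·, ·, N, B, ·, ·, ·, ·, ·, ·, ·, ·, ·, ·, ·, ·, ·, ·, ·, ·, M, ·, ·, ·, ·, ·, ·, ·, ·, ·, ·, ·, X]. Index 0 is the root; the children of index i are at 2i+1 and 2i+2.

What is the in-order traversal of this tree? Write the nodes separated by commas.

In-order visits the left subtree, then the node, then the right subtree.
At C: no left child.
Visit C.
At C: go right to R.
  At R: go left to K.
    At K: go left to H.
      At H: go left to F.
        At F: go left to M.
          M is a leaf — visit M.
        Visit F.
        At F: no right child.
      Visit H.
      At H: go right to P.
        P is a leaf — visit P.
    Visit K.
    At K: go right to Q.
      At Q: go left to L.
        L is a leaf — visit L.
      Visit Q.
      At Q: go right to D.
        D is a leaf — visit D.
  Visit R.
  At R: go right to T.
    At T: no left child.
    Visit T.
    At T: go right to A.
      At A: go left to N.
        At N: go left to X.
          X is a leaf — visit X.
        Visit N.
        At N: no right child.
      Visit A.
      At A: go right to B.
        B is a leaf — visit B.

C, M, F, H, P, K, L, Q, D, R, T, X, N, A, B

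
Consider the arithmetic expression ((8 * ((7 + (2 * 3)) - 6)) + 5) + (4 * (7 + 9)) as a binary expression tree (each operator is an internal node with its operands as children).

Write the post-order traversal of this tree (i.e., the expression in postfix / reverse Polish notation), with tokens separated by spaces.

Post-order on an expression tree gives postfix notation: for each operator, emit left operand, right operand, then the operator.

8 7 2 3 * + 6 - * 5 + 4 7 9 + * +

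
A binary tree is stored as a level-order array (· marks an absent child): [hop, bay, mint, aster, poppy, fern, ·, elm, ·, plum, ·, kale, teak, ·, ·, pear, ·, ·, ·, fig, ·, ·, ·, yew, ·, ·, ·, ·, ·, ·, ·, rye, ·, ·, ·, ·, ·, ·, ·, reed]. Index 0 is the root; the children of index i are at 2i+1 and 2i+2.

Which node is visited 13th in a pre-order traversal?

Pre-order visits the node, then its left subtree, then its right subtree.
Visit hop.
At hop: go left to bay.
  Visit bay.
  At bay: go left to aster.
    Visit aster.
    At aster: go left to elm.
      Visit elm.
      At elm: go left to pear.
        Visit pear.
        At pear: go left to rye.
          rye is a leaf — visit rye.
        At pear: no right child.
      At elm: no right child.
    At aster: no right child.
  At bay: go right to poppy.
    Visit poppy.
    At poppy: go left to plum.
      Visit plum.
      At plum: go left to fig.
        Visit fig.
        At fig: go left to reed.
          reed is a leaf — visit reed.
        At fig: no right child.
      At plum: no right child.
    At poppy: no right child.
At hop: go right to mint.
  Visit mint.
  At mint: go left to fern.
    Visit fern.
    At fern: go left to kale.
      Visit kale.
      At kale: go left to yew.
        yew is a leaf — visit yew.
      At kale: no right child.
    At fern: go right to teak.
      teak is a leaf — visit teak.
  At mint: no right child.
Full pre-order sequence: hop, bay, aster, elm, pear, rye, poppy, plum, fig, reed, mint, fern, kale, yew, teak.

kale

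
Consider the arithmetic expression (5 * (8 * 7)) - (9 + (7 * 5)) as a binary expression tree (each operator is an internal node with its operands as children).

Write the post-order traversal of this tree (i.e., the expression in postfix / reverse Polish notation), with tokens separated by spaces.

5 8 7 * * 9 7 5 * + -

Post-order on an expression tree gives postfix notation: for each operator, emit left operand, right operand, then the operator.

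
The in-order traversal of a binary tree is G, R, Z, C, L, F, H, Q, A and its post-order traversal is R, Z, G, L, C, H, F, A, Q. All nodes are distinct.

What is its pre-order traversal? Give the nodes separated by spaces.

Q F C G Z R L H A

The last element of post-order is the root; it splits in-order into left and right subtrees.
Root Q: left subtree has 7 nodes {G, R, Z, C, L, F, H}, right has 1 {A}.
  Root F: left subtree has 5 nodes {G, R, Z, C, L}, right has 1 {H}.
    Root C: left subtree has 3 nodes {G, R, Z}, right has 1 {L}.
      Root G: left subtree has 0 nodes { }, right has 2 {R, Z}.
        Root Z: left subtree has 1 node {R}, right has 0 { }.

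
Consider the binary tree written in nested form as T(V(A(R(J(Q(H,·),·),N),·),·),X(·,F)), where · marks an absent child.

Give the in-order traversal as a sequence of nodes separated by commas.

In-order visits the left subtree, then the node, then the right subtree.
At T: go left to V.
  At V: go left to A.
    At A: go left to R.
      At R: go left to J.
        At J: go left to Q.
          At Q: go left to H.
            H is a leaf — visit H.
          Visit Q.
          At Q: no right child.
        Visit J.
        At J: no right child.
      Visit R.
      At R: go right to N.
        N is a leaf — visit N.
    Visit A.
    At A: no right child.
  Visit V.
  At V: no right child.
Visit T.
At T: go right to X.
  At X: no left child.
  Visit X.
  At X: go right to F.
    F is a leaf — visit F.

H, Q, J, R, N, A, V, T, X, F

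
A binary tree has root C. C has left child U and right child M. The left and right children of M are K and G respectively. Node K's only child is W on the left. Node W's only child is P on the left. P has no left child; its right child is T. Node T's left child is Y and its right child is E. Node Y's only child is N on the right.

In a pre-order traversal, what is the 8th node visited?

Pre-order visits the node, then its left subtree, then its right subtree.
Visit C.
At C: go left to U.
  U is a leaf — visit U.
At C: go right to M.
  Visit M.
  At M: go left to K.
    Visit K.
    At K: go left to W.
      Visit W.
      At W: go left to P.
        Visit P.
        At P: no left child.
        At P: go right to T.
          Visit T.
          At T: go left to Y.
            Visit Y.
            At Y: no left child.
            At Y: go right to N.
              N is a leaf — visit N.
          At T: go right to E.
            E is a leaf — visit E.
      At W: no right child.
    At K: no right child.
  At M: go right to G.
    G is a leaf — visit G.
Full pre-order sequence: C, U, M, K, W, P, T, Y, N, E, G.

Y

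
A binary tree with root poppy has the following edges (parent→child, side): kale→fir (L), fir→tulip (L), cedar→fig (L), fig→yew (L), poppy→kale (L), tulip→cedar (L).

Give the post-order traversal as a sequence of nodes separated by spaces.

yew fig cedar tulip fir kale poppy

Post-order visits the left subtree, then the right subtree, then the node.
At poppy: go left to kale.
  At kale: go left to fir.
    At fir: go left to tulip.
      At tulip: go left to cedar.
        At cedar: go left to fig.
          At fig: go left to yew.
            yew is a leaf — visit yew.
          At fig: no right child.
          Visit fig.
        At cedar: no right child.
        Visit cedar.
      At tulip: no right child.
      Visit tulip.
    At fir: no right child.
    Visit fir.
  At kale: no right child.
  Visit kale.
At poppy: no right child.
Visit poppy.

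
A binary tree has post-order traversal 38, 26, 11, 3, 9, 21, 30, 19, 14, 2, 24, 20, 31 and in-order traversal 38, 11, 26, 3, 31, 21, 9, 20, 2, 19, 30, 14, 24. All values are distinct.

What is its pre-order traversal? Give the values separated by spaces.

31 3 11 38 26 20 21 9 24 2 14 19 30

The last element of post-order is the root; it splits in-order into left and right subtrees.
Root 31: left subtree has 4 nodes {38, 11, 26, 3}, right has 8 {21, 9, 20, 2, 19, 30, 14, 24}.
  Root 3: left subtree has 3 nodes {38, 11, 26}, right has 0 { }.
    Root 11: left subtree has 1 node {38}, right has 1 {26}.
  Root 20: left subtree has 2 nodes {21, 9}, right has 5 {2, 19, 30, 14, 24}.
    Root 21: left subtree has 0 nodes { }, right has 1 {9}.
    Root 24: left subtree has 4 nodes {2, 19, 30, 14}, right has 0 { }.
      Root 2: left subtree has 0 nodes { }, right has 3 {19, 30, 14}.
        Root 14: left subtree has 2 nodes {19, 30}, right has 0 { }.
          Root 19: left subtree has 0 nodes { }, right has 1 {30}.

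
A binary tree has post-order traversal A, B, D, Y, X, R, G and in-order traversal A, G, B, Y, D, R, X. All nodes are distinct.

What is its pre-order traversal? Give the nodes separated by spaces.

The last element of post-order is the root; it splits in-order into left and right subtrees.
Root G: left subtree has 1 node {A}, right has 5 {B, Y, D, R, X}.
  Root R: left subtree has 3 nodes {B, Y, D}, right has 1 {X}.
    Root Y: left subtree has 1 node {B}, right has 1 {D}.

G A R Y B D X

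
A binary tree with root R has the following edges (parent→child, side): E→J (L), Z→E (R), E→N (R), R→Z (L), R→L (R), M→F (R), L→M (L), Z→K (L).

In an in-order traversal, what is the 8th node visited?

F

In-order visits the left subtree, then the node, then the right subtree.
At R: go left to Z.
  At Z: go left to K.
    K is a leaf — visit K.
  Visit Z.
  At Z: go right to E.
    At E: go left to J.
      J is a leaf — visit J.
    Visit E.
    At E: go right to N.
      N is a leaf — visit N.
Visit R.
At R: go right to L.
  At L: go left to M.
    At M: no left child.
    Visit M.
    At M: go right to F.
      F is a leaf — visit F.
  Visit L.
  At L: no right child.
Full in-order sequence: K, Z, J, E, N, R, M, F, L.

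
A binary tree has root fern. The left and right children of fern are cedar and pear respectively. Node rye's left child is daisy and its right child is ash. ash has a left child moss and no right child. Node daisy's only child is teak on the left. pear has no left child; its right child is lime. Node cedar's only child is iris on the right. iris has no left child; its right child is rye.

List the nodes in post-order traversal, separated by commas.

teak, daisy, moss, ash, rye, iris, cedar, lime, pear, fern

Post-order visits the left subtree, then the right subtree, then the node.
At fern: go left to cedar.
  At cedar: no left child.
  At cedar: go right to iris.
    At iris: no left child.
    At iris: go right to rye.
      At rye: go left to daisy.
        At daisy: go left to teak.
          teak is a leaf — visit teak.
        At daisy: no right child.
        Visit daisy.
      At rye: go right to ash.
        At ash: go left to moss.
          moss is a leaf — visit moss.
        At ash: no right child.
        Visit ash.
      Visit rye.
    Visit iris.
  Visit cedar.
At fern: go right to pear.
  At pear: no left child.
  At pear: go right to lime.
    lime is a leaf — visit lime.
  Visit pear.
Visit fern.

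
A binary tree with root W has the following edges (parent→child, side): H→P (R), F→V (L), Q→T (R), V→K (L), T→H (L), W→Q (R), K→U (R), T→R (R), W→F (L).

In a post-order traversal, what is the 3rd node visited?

V

Post-order visits the left subtree, then the right subtree, then the node.
At W: go left to F.
  At F: go left to V.
    At V: go left to K.
      At K: no left child.
      At K: go right to U.
        U is a leaf — visit U.
      Visit K.
    At V: no right child.
    Visit V.
  At F: no right child.
  Visit F.
At W: go right to Q.
  At Q: no left child.
  At Q: go right to T.
    At T: go left to H.
      At H: no left child.
      At H: go right to P.
        P is a leaf — visit P.
      Visit H.
    At T: go right to R.
      R is a leaf — visit R.
    Visit T.
  Visit Q.
Visit W.
Full post-order sequence: U, K, V, F, P, H, R, T, Q, W.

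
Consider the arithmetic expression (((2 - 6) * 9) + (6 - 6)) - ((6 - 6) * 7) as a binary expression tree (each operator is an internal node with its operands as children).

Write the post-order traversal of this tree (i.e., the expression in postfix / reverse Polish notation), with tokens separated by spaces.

Post-order on an expression tree gives postfix notation: for each operator, emit left operand, right operand, then the operator.

2 6 - 9 * 6 6 - + 6 6 - 7 * -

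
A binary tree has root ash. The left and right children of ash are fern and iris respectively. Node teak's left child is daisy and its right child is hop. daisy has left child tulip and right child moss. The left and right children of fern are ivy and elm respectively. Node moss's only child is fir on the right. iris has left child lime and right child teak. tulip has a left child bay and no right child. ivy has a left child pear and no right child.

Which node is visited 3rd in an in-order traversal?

In-order visits the left subtree, then the node, then the right subtree.
At ash: go left to fern.
  At fern: go left to ivy.
    At ivy: go left to pear.
      pear is a leaf — visit pear.
    Visit ivy.
    At ivy: no right child.
  Visit fern.
  At fern: go right to elm.
    elm is a leaf — visit elm.
Visit ash.
At ash: go right to iris.
  At iris: go left to lime.
    lime is a leaf — visit lime.
  Visit iris.
  At iris: go right to teak.
    At teak: go left to daisy.
      At daisy: go left to tulip.
        At tulip: go left to bay.
          bay is a leaf — visit bay.
        Visit tulip.
        At tulip: no right child.
      Visit daisy.
      At daisy: go right to moss.
        At moss: no left child.
        Visit moss.
        At moss: go right to fir.
          fir is a leaf — visit fir.
    Visit teak.
    At teak: go right to hop.
      hop is a leaf — visit hop.
Full in-order sequence: pear, ivy, fern, elm, ash, lime, iris, bay, tulip, daisy, moss, fir, teak, hop.

fern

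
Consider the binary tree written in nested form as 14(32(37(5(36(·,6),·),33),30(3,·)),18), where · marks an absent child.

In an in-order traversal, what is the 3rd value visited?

5

In-order visits the left subtree, then the node, then the right subtree.
At 14: go left to 32.
  At 32: go left to 37.
    At 37: go left to 5.
      At 5: go left to 36.
        At 36: no left child.
        Visit 36.
        At 36: go right to 6.
          6 is a leaf — visit 6.
      Visit 5.
      At 5: no right child.
    Visit 37.
    At 37: go right to 33.
      33 is a leaf — visit 33.
  Visit 32.
  At 32: go right to 30.
    At 30: go left to 3.
      3 is a leaf — visit 3.
    Visit 30.
    At 30: no right child.
Visit 14.
At 14: go right to 18.
  18 is a leaf — visit 18.
Full in-order sequence: 36, 6, 5, 37, 33, 32, 3, 30, 14, 18.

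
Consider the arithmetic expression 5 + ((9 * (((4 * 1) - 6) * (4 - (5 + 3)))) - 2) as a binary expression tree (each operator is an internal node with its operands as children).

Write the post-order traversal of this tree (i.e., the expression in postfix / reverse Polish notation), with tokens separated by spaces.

5 9 4 1 * 6 - 4 5 3 + - * * 2 - +

Post-order on an expression tree gives postfix notation: for each operator, emit left operand, right operand, then the operator.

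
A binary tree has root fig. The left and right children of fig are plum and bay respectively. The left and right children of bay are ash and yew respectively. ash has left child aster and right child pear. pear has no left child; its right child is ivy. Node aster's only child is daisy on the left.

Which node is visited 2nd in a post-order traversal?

daisy

Post-order visits the left subtree, then the right subtree, then the node.
At fig: go left to plum.
  plum is a leaf — visit plum.
At fig: go right to bay.
  At bay: go left to ash.
    At ash: go left to aster.
      At aster: go left to daisy.
        daisy is a leaf — visit daisy.
      At aster: no right child.
      Visit aster.
    At ash: go right to pear.
      At pear: no left child.
      At pear: go right to ivy.
        ivy is a leaf — visit ivy.
      Visit pear.
    Visit ash.
  At bay: go right to yew.
    yew is a leaf — visit yew.
  Visit bay.
Visit fig.
Full post-order sequence: plum, daisy, aster, ivy, pear, ash, yew, bay, fig.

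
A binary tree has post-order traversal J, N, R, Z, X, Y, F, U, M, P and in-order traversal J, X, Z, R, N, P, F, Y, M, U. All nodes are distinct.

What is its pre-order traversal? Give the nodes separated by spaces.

The last element of post-order is the root; it splits in-order into left and right subtrees.
Root P: left subtree has 5 nodes {J, X, Z, R, N}, right has 4 {F, Y, M, U}.
  Root X: left subtree has 1 node {J}, right has 3 {Z, R, N}.
    Root Z: left subtree has 0 nodes { }, right has 2 {R, N}.
      Root R: left subtree has 0 nodes { }, right has 1 {N}.
  Root M: left subtree has 2 nodes {F, Y}, right has 1 {U}.
    Root F: left subtree has 0 nodes { }, right has 1 {Y}.

P X J Z R N M F Y U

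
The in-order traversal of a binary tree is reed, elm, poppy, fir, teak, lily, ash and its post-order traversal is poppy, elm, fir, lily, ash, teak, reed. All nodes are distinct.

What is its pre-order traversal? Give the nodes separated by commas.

reed, teak, fir, elm, poppy, ash, lily

The last element of post-order is the root; it splits in-order into left and right subtrees.
Root reed: left subtree has 0 nodes { }, right has 6 {elm, poppy, fir, teak, lily, ash}.
  Root teak: left subtree has 3 nodes {elm, poppy, fir}, right has 2 {lily, ash}.
    Root fir: left subtree has 2 nodes {elm, poppy}, right has 0 { }.
      Root elm: left subtree has 0 nodes { }, right has 1 {poppy}.
    Root ash: left subtree has 1 node {lily}, right has 0 { }.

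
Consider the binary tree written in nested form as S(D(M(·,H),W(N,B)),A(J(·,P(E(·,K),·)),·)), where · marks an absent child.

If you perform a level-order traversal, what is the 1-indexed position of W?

5

Level-order visits nodes level by level from the root, left to right within each level.
Level 0: S
Level 1: D, A
Level 2: M, W, J
Level 3: H, N, B, P
Level 4: E
Level 5: K
Full level-order sequence: S, D, A, M, W, J, H, N, B, P, E, K.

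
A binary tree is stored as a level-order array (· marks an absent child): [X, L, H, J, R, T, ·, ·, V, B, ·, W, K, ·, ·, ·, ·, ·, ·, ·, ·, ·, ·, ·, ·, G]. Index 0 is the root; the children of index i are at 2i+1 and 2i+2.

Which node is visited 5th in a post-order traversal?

Post-order visits the left subtree, then the right subtree, then the node.
At X: go left to L.
  At L: go left to J.
    At J: no left child.
    At J: go right to V.
      V is a leaf — visit V.
    Visit J.
  At L: go right to R.
    At R: go left to B.
      B is a leaf — visit B.
    At R: no right child.
    Visit R.
  Visit L.
At X: go right to H.
  At H: go left to T.
    At T: go left to W.
      W is a leaf — visit W.
    At T: go right to K.
      At K: go left to G.
        G is a leaf — visit G.
      At K: no right child.
      Visit K.
    Visit T.
  At H: no right child.
  Visit H.
Visit X.
Full post-order sequence: V, J, B, R, L, W, G, K, T, H, X.

L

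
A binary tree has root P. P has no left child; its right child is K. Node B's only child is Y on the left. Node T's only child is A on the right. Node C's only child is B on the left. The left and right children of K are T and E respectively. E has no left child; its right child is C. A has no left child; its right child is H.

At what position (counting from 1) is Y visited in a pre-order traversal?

9

Pre-order visits the node, then its left subtree, then its right subtree.
Visit P.
At P: no left child.
At P: go right to K.
  Visit K.
  At K: go left to T.
    Visit T.
    At T: no left child.
    At T: go right to A.
      Visit A.
      At A: no left child.
      At A: go right to H.
        H is a leaf — visit H.
  At K: go right to E.
    Visit E.
    At E: no left child.
    At E: go right to C.
      Visit C.
      At C: go left to B.
        Visit B.
        At B: go left to Y.
          Y is a leaf — visit Y.
        At B: no right child.
      At C: no right child.
Full pre-order sequence: P, K, T, A, H, E, C, B, Y.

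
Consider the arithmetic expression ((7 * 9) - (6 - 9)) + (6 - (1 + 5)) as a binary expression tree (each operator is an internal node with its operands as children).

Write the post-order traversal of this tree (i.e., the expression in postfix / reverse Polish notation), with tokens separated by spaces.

Post-order on an expression tree gives postfix notation: for each operator, emit left operand, right operand, then the operator.

7 9 * 6 9 - - 6 1 5 + - +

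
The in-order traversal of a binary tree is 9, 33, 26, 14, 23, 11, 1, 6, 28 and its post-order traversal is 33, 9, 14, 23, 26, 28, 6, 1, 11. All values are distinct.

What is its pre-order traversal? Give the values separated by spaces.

The last element of post-order is the root; it splits in-order into left and right subtrees.
Root 11: left subtree has 5 nodes {9, 33, 26, 14, 23}, right has 3 {1, 6, 28}.
  Root 26: left subtree has 2 nodes {9, 33}, right has 2 {14, 23}.
    Root 9: left subtree has 0 nodes { }, right has 1 {33}.
    Root 23: left subtree has 1 node {14}, right has 0 { }.
  Root 1: left subtree has 0 nodes { }, right has 2 {6, 28}.
    Root 6: left subtree has 0 nodes { }, right has 1 {28}.

11 26 9 33 23 14 1 6 28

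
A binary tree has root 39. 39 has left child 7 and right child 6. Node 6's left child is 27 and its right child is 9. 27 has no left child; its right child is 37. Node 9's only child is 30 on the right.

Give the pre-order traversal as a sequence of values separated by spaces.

39 7 6 27 37 9 30

Pre-order visits the node, then its left subtree, then its right subtree.
Visit 39.
At 39: go left to 7.
  7 is a leaf — visit 7.
At 39: go right to 6.
  Visit 6.
  At 6: go left to 27.
    Visit 27.
    At 27: no left child.
    At 27: go right to 37.
      37 is a leaf — visit 37.
  At 6: go right to 9.
    Visit 9.
    At 9: no left child.
    At 9: go right to 30.
      30 is a leaf — visit 30.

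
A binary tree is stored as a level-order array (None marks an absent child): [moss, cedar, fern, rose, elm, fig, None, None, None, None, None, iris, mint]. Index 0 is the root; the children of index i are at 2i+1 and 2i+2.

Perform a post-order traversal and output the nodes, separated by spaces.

rose elm cedar iris mint fig fern moss

Post-order visits the left subtree, then the right subtree, then the node.
At moss: go left to cedar.
  At cedar: go left to rose.
    rose is a leaf — visit rose.
  At cedar: go right to elm.
    elm is a leaf — visit elm.
  Visit cedar.
At moss: go right to fern.
  At fern: go left to fig.
    At fig: go left to iris.
      iris is a leaf — visit iris.
    At fig: go right to mint.
      mint is a leaf — visit mint.
    Visit fig.
  At fern: no right child.
  Visit fern.
Visit moss.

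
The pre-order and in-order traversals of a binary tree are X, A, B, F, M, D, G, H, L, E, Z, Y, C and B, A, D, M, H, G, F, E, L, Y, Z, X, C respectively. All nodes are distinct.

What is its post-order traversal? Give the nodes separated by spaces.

B D H G M E Y Z L F A C X

The first element of pre-order is the root; it splits in-order into left and right subtrees.
Root X: left subtree has 11 nodes {B, A, D, M, H, G, F, E, L, Y, Z}, right has 1 {C}.
  Root A: left subtree has 1 node {B}, right has 9 {D, M, H, G, F, E, L, Y, Z}.
    Root F: left subtree has 4 nodes {D, M, H, G}, right has 4 {E, L, Y, Z}.
      Root M: left subtree has 1 node {D}, right has 2 {H, G}.
        Root G: left subtree has 1 node {H}, right has 0 { }.
      Root L: left subtree has 1 node {E}, right has 2 {Y, Z}.
        Root Z: left subtree has 1 node {Y}, right has 0 { }.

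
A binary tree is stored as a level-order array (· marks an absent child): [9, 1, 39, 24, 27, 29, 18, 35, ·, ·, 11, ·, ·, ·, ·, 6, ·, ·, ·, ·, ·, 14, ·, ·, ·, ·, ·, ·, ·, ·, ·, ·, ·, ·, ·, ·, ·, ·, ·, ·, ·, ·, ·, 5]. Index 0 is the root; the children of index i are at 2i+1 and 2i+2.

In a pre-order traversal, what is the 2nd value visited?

1

Pre-order visits the node, then its left subtree, then its right subtree.
Visit 9.
At 9: go left to 1.
  Visit 1.
  At 1: go left to 24.
    Visit 24.
    At 24: go left to 35.
      Visit 35.
      At 35: go left to 6.
        6 is a leaf — visit 6.
      At 35: no right child.
    At 24: no right child.
  At 1: go right to 27.
    Visit 27.
    At 27: no left child.
    At 27: go right to 11.
      Visit 11.
      At 11: go left to 14.
        Visit 14.
        At 14: go left to 5.
          5 is a leaf — visit 5.
        At 14: no right child.
      At 11: no right child.
At 9: go right to 39.
  Visit 39.
  At 39: go left to 29.
    29 is a leaf — visit 29.
  At 39: go right to 18.
    18 is a leaf — visit 18.
Full pre-order sequence: 9, 1, 24, 35, 6, 27, 11, 14, 5, 39, 29, 18.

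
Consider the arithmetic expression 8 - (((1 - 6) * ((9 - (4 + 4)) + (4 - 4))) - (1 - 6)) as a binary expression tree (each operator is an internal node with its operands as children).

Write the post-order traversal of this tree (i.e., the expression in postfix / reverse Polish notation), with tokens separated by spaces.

8 1 6 - 9 4 4 + - 4 4 - + * 1 6 - - -

Post-order on an expression tree gives postfix notation: for each operator, emit left operand, right operand, then the operator.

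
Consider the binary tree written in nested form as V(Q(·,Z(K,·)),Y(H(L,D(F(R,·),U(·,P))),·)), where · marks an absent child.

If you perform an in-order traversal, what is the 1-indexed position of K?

2

In-order visits the left subtree, then the node, then the right subtree.
At V: go left to Q.
  At Q: no left child.
  Visit Q.
  At Q: go right to Z.
    At Z: go left to K.
      K is a leaf — visit K.
    Visit Z.
    At Z: no right child.
Visit V.
At V: go right to Y.
  At Y: go left to H.
    At H: go left to L.
      L is a leaf — visit L.
    Visit H.
    At H: go right to D.
      At D: go left to F.
        At F: go left to R.
          R is a leaf — visit R.
        Visit F.
        At F: no right child.
      Visit D.
      At D: go right to U.
        At U: no left child.
        Visit U.
        At U: go right to P.
          P is a leaf — visit P.
  Visit Y.
  At Y: no right child.
Full in-order sequence: Q, K, Z, V, L, H, R, F, D, U, P, Y.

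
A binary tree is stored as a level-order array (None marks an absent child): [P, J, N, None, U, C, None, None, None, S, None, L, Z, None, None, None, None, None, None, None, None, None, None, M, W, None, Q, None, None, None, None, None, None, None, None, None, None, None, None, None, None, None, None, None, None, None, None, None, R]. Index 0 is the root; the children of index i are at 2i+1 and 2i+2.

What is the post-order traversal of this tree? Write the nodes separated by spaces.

S U J R M W L Q Z C N P

Post-order visits the left subtree, then the right subtree, then the node.
At P: go left to J.
  At J: no left child.
  At J: go right to U.
    At U: go left to S.
      S is a leaf — visit S.
    At U: no right child.
    Visit U.
  Visit J.
At P: go right to N.
  At N: go left to C.
    At C: go left to L.
      At L: go left to M.
        At M: no left child.
        At M: go right to R.
          R is a leaf — visit R.
        Visit M.
      At L: go right to W.
        W is a leaf — visit W.
      Visit L.
    At C: go right to Z.
      At Z: no left child.
      At Z: go right to Q.
        Q is a leaf — visit Q.
      Visit Z.
    Visit C.
  At N: no right child.
  Visit N.
Visit P.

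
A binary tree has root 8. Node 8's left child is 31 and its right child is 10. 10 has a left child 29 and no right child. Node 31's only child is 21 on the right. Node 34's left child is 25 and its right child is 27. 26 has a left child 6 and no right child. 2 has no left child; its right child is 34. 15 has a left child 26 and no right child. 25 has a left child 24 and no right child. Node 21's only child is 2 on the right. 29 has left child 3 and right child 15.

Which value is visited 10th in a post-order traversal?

26

Post-order visits the left subtree, then the right subtree, then the node.
At 8: go left to 31.
  At 31: no left child.
  At 31: go right to 21.
    At 21: no left child.
    At 21: go right to 2.
      At 2: no left child.
      At 2: go right to 34.
        At 34: go left to 25.
          At 25: go left to 24.
            24 is a leaf — visit 24.
          At 25: no right child.
          Visit 25.
        At 34: go right to 27.
          27 is a leaf — visit 27.
        Visit 34.
      Visit 2.
    Visit 21.
  Visit 31.
At 8: go right to 10.
  At 10: go left to 29.
    At 29: go left to 3.
      3 is a leaf — visit 3.
    At 29: go right to 15.
      At 15: go left to 26.
        At 26: go left to 6.
          6 is a leaf — visit 6.
        At 26: no right child.
        Visit 26.
      At 15: no right child.
      Visit 15.
    Visit 29.
  At 10: no right child.
  Visit 10.
Visit 8.
Full post-order sequence: 24, 25, 27, 34, 2, 21, 31, 3, 6, 26, 15, 29, 10, 8.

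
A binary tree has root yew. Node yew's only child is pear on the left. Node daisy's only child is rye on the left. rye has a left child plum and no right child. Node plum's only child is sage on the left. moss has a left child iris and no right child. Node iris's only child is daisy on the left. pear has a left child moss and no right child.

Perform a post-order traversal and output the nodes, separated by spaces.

Post-order visits the left subtree, then the right subtree, then the node.
At yew: go left to pear.
  At pear: go left to moss.
    At moss: go left to iris.
      At iris: go left to daisy.
        At daisy: go left to rye.
          At rye: go left to plum.
            At plum: go left to sage.
              sage is a leaf — visit sage.
            At plum: no right child.
            Visit plum.
          At rye: no right child.
          Visit rye.
        At daisy: no right child.
        Visit daisy.
      At iris: no right child.
      Visit iris.
    At moss: no right child.
    Visit moss.
  At pear: no right child.
  Visit pear.
At yew: no right child.
Visit yew.

sage plum rye daisy iris moss pear yew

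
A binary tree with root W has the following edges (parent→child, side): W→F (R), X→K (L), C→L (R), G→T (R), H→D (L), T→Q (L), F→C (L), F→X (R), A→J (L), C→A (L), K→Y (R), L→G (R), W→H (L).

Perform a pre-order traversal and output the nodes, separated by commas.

Pre-order visits the node, then its left subtree, then its right subtree.
Visit W.
At W: go left to H.
  Visit H.
  At H: go left to D.
    D is a leaf — visit D.
  At H: no right child.
At W: go right to F.
  Visit F.
  At F: go left to C.
    Visit C.
    At C: go left to A.
      Visit A.
      At A: go left to J.
        J is a leaf — visit J.
      At A: no right child.
    At C: go right to L.
      Visit L.
      At L: no left child.
      At L: go right to G.
        Visit G.
        At G: no left child.
        At G: go right to T.
          Visit T.
          At T: go left to Q.
            Q is a leaf — visit Q.
          At T: no right child.
  At F: go right to X.
    Visit X.
    At X: go left to K.
      Visit K.
      At K: no left child.
      At K: go right to Y.
        Y is a leaf — visit Y.
    At X: no right child.

W, H, D, F, C, A, J, L, G, T, Q, X, K, Y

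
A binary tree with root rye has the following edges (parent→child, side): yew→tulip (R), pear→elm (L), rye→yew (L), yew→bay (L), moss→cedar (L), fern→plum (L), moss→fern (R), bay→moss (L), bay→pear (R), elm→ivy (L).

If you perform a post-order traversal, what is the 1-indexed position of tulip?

9

Post-order visits the left subtree, then the right subtree, then the node.
At rye: go left to yew.
  At yew: go left to bay.
    At bay: go left to moss.
      At moss: go left to cedar.
        cedar is a leaf — visit cedar.
      At moss: go right to fern.
        At fern: go left to plum.
          plum is a leaf — visit plum.
        At fern: no right child.
        Visit fern.
      Visit moss.
    At bay: go right to pear.
      At pear: go left to elm.
        At elm: go left to ivy.
          ivy is a leaf — visit ivy.
        At elm: no right child.
        Visit elm.
      At pear: no right child.
      Visit pear.
    Visit bay.
  At yew: go right to tulip.
    tulip is a leaf — visit tulip.
  Visit yew.
At rye: no right child.
Visit rye.
Full post-order sequence: cedar, plum, fern, moss, ivy, elm, pear, bay, tulip, yew, rye.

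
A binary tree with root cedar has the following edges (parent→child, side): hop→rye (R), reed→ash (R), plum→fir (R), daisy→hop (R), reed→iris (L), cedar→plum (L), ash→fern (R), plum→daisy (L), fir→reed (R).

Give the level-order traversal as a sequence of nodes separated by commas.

Level-order visits nodes level by level from the root, left to right within each level.
Level 0: cedar
Level 1: plum
Level 2: daisy, fir
Level 3: hop, reed
Level 4: rye, iris, ash
Level 5: fern

cedar, plum, daisy, fir, hop, reed, rye, iris, ash, fern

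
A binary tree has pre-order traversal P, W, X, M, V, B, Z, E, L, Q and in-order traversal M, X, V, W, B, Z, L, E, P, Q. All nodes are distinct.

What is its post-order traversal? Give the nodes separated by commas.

The first element of pre-order is the root; it splits in-order into left and right subtrees.
Root P: left subtree has 8 nodes {M, X, V, W, B, Z, L, E}, right has 1 {Q}.
  Root W: left subtree has 3 nodes {M, X, V}, right has 4 {B, Z, L, E}.
    Root X: left subtree has 1 node {M}, right has 1 {V}.
    Root B: left subtree has 0 nodes { }, right has 3 {Z, L, E}.
      Root Z: left subtree has 0 nodes { }, right has 2 {L, E}.
        Root E: left subtree has 1 node {L}, right has 0 { }.

M, V, X, L, E, Z, B, W, Q, P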